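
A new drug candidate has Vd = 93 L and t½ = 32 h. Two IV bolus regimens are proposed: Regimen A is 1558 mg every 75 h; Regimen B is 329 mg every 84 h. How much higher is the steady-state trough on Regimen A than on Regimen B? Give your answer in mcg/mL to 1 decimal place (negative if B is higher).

Regimen A: f = (1/2)^(75/32) ≈ 0.1970; Cmin,ss = (1558/93)·f/(1−f) ≈ 4.110 mcg/mL.
Regimen B: f = (1/2)^(84/32) ≈ 0.1621; Cmin,ss = (329/93)·f/(1−f) ≈ 0.684 mcg/mL.
Difference ≈ 4.110 − 0.684 ≈ 3.426 mcg/mL.

3.4 mcg/mL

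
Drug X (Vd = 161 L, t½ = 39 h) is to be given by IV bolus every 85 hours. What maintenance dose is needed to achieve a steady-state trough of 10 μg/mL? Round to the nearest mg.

5683 mg

τ/t½ = 85/39 ≈ 2.1795, so f = (1/2)^(85/39) ≈ 0.220754.
Cmin,ss = (D/Vd)·f/(1−f), so D = Cmin,ss·Vd·(1−f)/f.
D = 10 × 161 × (1−f)/f ≈ 10 × 161 × 3.52993 ≈ 5683.19 mg.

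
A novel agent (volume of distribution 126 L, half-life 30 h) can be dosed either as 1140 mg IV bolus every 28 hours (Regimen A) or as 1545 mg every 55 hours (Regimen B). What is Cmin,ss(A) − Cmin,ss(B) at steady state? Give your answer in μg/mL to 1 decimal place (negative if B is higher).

Regimen A: f = (1/2)^(28/30) ≈ 0.5236; Cmin,ss = (1140/126)·f/(1−f) ≈ 9.944 μg/mL.
Regimen B: f = (1/2)^(55/30) ≈ 0.2806; Cmin,ss = (1545/126)·f/(1−f) ≈ 4.783 μg/mL.
Difference ≈ 9.944 − 4.783 ≈ 5.161 μg/mL.

5.2 μg/mL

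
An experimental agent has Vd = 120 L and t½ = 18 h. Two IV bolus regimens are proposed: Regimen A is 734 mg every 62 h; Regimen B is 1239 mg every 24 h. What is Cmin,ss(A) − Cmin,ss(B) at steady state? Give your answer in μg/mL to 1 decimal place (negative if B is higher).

Regimen A: f = (1/2)^(62/18) ≈ 0.0919; Cmin,ss = (734/120)·f/(1−f) ≈ 0.619 μg/mL.
Regimen B: f = (1/2)^(24/18) ≈ 0.3969; Cmin,ss = (1239/120)·f/(1−f) ≈ 6.795 μg/mL.
Difference ≈ 0.619 − 6.795 ≈ -6.176 μg/mL.

-6.2 μg/mL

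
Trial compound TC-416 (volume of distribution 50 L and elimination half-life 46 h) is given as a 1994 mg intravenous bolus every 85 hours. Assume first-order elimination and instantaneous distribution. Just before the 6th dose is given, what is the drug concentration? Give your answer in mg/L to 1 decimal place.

f = (1/2)^(τ/t½) = (1/2)^(85/46) ≈ 0.2778.
C₀ = D/Vd = 1994/50 ≈ 39.880 mg/L.
Before the 6th dose, 5 doses have been given. Superposition: Cmin = C₀·(f + f² + … + f^5).
≈ 39.880 × (0.2778 + 0.0772 + 0.0214 + 0.0060 + 0.0017) ≈ 39.880 × 0.3841 ≈ 15.318 mg/L.

15.3 mg/L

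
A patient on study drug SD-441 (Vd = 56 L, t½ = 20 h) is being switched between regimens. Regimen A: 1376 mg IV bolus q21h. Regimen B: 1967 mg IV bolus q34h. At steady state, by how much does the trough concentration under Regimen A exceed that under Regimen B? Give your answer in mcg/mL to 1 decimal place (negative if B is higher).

Regimen A: f = (1/2)^(21/20) ≈ 0.4830; Cmin,ss = (1376/56)·f/(1−f) ≈ 22.956 mcg/mL.
Regimen B: f = (1/2)^(34/20) ≈ 0.3078; Cmin,ss = (1967/56)·f/(1−f) ≈ 15.619 mcg/mL.
Difference ≈ 22.956 − 15.619 ≈ 7.337 mcg/mL.

7.3 mcg/mL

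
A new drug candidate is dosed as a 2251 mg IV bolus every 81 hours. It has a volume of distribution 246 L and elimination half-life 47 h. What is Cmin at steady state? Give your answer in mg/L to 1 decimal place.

4.0 mg/L

τ/t½ = 81/47 ≈ 1.7234, so fraction remaining f = (1/2)^(81/47) ≈ 0.3028.
Accumulation ratio R = 1/(1 − f) ≈ 1/0.6972 ≈ 1.4343.
Each bolus raises the concentration by D/Vd = 2251/246 ≈ 9.150 mg/L.
Steady-state peak Cmax,ss = C₀·R ≈ 9.150 × 1.4343 ≈ 13.124 mg/L.
Steady-state trough Cmin,ss = Cmax,ss·f ≈ 13.124 × 0.3028 ≈ 3.974 mg/L.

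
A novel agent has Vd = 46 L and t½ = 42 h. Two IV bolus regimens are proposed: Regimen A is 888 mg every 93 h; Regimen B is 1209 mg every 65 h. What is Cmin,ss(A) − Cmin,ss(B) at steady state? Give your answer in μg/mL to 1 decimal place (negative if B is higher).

Regimen A: f = (1/2)^(93/42) ≈ 0.2155; Cmin,ss = (888/46)·f/(1−f) ≈ 5.303 μg/mL.
Regimen B: f = (1/2)^(65/42) ≈ 0.3421; Cmin,ss = (1209/46)·f/(1−f) ≈ 13.667 μg/mL.
Difference ≈ 5.303 − 13.667 ≈ -8.364 μg/mL.

-8.4 μg/mL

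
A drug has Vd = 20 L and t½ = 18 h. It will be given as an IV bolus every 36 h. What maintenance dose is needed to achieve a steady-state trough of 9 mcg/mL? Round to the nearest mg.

540 mg

τ/t½ = 36/18 ≈ 2, so f = (1/2)^(36/18) ≈ 0.250000.
Cmin,ss = (D/Vd)·f/(1−f), so D = Cmin,ss·Vd·(1−f)/f.
D = 9 × 20 × (1−f)/f ≈ 9 × 20 × 3.00000 ≈ 540.00 mg.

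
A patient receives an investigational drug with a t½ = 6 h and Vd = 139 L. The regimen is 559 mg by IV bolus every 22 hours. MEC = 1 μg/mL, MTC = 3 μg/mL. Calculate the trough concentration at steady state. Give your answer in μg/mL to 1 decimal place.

τ/t½ = 22/6 ≈ 3.6667, so fraction remaining f = (1/2)^(22/6) ≈ 0.0787.
Accumulation ratio R = 1/(1 − f) ≈ 1/0.9213 ≈ 1.0854.
Single-dose peak C₀ = D/Vd = 559/139 ≈ 4.022 μg/mL.
Cmax,ss = C₀/(1 − f) ≈ 4.022/0.9213 ≈ 4.366 μg/mL.
One interval later, Cmin,ss = Cmax,ss·e^(−kτ) ≈ 4.366 × 0.0787 ≈ 0.344 μg/mL.
Trough 0.3 μg/mL vs MEC 1 μg/mL: subtherapeutic.

0.3 μg/mL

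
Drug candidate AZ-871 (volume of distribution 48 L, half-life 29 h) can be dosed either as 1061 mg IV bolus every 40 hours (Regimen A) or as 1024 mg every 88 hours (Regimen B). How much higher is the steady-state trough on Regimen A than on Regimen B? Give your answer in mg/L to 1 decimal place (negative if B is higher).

10.8 mg/L

Regimen A: f = (1/2)^(40/29) ≈ 0.3844; Cmin,ss = (1061/48)·f/(1−f) ≈ 13.803 mg/L.
Regimen B: f = (1/2)^(88/29) ≈ 0.1220; Cmin,ss = (1024/48)·f/(1−f) ≈ 2.964 mg/L.
Difference ≈ 13.803 − 2.964 ≈ 10.839 mg/L.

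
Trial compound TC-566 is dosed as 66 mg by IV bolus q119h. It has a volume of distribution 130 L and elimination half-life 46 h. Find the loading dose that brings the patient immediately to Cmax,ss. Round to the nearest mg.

79 mg

f = (1/2)^(119/46) ≈ 0.166436; accumulation ratio R = 1/(1−f) ≈ 1.19967.
Loading dose to hit Cmax,ss on first dose: D_load = D_maint·R ≈ 66 × 1.19967 ≈ 79.18 mg.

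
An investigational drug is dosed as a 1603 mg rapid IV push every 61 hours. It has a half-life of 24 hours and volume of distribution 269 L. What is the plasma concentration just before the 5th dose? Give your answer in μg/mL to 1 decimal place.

1.2 μg/mL

f = (1/2)^(τ/t½) = (1/2)^(61/24) ≈ 0.1717.
C₀ = D/Vd = 1603/269 ≈ 5.959 μg/mL.
Before the 5th dose, 4 doses have been given. Superposition: Cmin = C₀·(f + f² + … + f^4).
≈ 5.959 × (0.1717 + 0.0295 + 0.0051 + 0.0009) ≈ 5.959 × 0.2072 ≈ 1.235 μg/mL.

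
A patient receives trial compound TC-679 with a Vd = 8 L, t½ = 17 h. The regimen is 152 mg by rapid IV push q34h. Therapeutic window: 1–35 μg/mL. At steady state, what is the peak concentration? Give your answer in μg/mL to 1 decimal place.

The dosing interval is 2 half-lives, so f = 2^(−2) = 0.25.
Accumulation ratio R = 1/(1 − f) = 1/0.75 = 4/3.
Single-dose peak C₀ = D/Vd = 152/8 = 19 μg/mL.
Steady-state peak Cmax,ss = C₀·R = 19 × 4/3 ≈ 25.333 μg/mL.
Peak 25.3 μg/mL vs MTC 35 μg/mL: below toxic threshold.

25.3 μg/mL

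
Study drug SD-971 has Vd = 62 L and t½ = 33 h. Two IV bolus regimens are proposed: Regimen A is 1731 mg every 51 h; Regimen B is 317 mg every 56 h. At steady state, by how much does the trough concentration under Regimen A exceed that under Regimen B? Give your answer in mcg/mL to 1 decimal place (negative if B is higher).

Regimen A: f = (1/2)^(51/33) ≈ 0.3426; Cmin,ss = (1731/62)·f/(1−f) ≈ 14.550 mcg/mL.
Regimen B: f = (1/2)^(56/33) ≈ 0.3084; Cmin,ss = (317/62)·f/(1−f) ≈ 2.280 mcg/mL.
Difference ≈ 14.550 − 2.280 ≈ 12.270 mcg/mL.

12.3 mcg/mL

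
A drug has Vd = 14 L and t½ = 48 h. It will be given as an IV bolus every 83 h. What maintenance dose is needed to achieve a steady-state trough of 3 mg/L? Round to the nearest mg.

τ/t½ = 83/48 ≈ 1.7292, so f = (1/2)^(83/48) ≈ 0.301626.
Cmin,ss = (D/Vd)·f/(1−f), so D = Cmin,ss·Vd·(1−f)/f.
D = 3 × 14 × (1−f)/f ≈ 3 × 14 × 2.31536 ≈ 97.25 mg.

97 mg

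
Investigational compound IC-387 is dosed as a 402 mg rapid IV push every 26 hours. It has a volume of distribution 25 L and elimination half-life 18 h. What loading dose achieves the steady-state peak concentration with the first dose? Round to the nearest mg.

636 mg

f = (1/2)^(26/18) ≈ 0.367434; accumulation ratio R = 1/(1−f) ≈ 1.58086.
Loading dose to hit Cmax,ss on first dose: D_load = D_maint·R ≈ 402 × 1.58086 ≈ 635.51 mg.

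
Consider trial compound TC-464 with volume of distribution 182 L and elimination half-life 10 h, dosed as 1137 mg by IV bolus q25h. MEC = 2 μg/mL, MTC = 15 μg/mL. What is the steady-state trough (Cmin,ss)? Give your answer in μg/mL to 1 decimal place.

1.3 μg/mL

τ/t½ = 25/10 ≈ 2.5, so fraction remaining f = (1/2)^(25/10) ≈ 0.1768.
Accumulation ratio R = 1/(1 − f) ≈ 1/0.8232 ≈ 1.2148.
Each bolus raises the concentration by D/Vd = 1137/182 ≈ 6.247 μg/mL.
Steady-state peak Cmax,ss = C₀·R ≈ 6.247 × 1.2148 ≈ 7.589 μg/mL.
One interval later, Cmin,ss = Cmax,ss·e^(−kτ) ≈ 7.589 × 0.1768 ≈ 1.342 μg/mL.
Trough 1.3 μg/mL vs MEC 2 μg/mL: subtherapeutic.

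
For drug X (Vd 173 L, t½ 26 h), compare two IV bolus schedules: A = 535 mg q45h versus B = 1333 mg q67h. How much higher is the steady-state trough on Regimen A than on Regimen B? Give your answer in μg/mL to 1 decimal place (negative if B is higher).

Regimen A: f = (1/2)^(45/26) ≈ 0.3013; Cmin,ss = (535/173)·f/(1−f) ≈ 1.334 μg/mL.
Regimen B: f = (1/2)^(67/26) ≈ 0.1676; Cmin,ss = (1333/173)·f/(1−f) ≈ 1.551 μg/mL.
Difference ≈ 1.334 − 1.551 ≈ -0.217 μg/mL.

-0.2 μg/mL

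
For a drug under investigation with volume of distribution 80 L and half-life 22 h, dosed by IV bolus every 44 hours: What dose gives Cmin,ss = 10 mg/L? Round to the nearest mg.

τ/t½ = 44/22 ≈ 2, so f = (1/2)^(44/22) ≈ 0.250000.
Cmin,ss = (D/Vd)·f/(1−f), so D = Cmin,ss·Vd·(1−f)/f.
D = 10 × 80 × (1−f)/f ≈ 10 × 80 × 3.00000 ≈ 2400.00 mg.

2400 mg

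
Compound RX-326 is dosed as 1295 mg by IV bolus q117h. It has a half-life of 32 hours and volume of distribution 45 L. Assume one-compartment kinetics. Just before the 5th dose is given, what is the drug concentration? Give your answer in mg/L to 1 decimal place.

f = (1/2)^(τ/t½) = (1/2)^(117/32) ≈ 0.0793.
C₀ = D/Vd = 1295/45 ≈ 28.778 mg/L.
Before the 5th dose, 4 doses have been given. Superposition: Cmin = C₀·(f + f² + … + f^4).
≈ 28.778 × (0.0793 + 0.0063 + 0.0005 + 0.0000) ≈ 28.778 × 0.0861 ≈ 2.478 mg/L.

2.5 mg/L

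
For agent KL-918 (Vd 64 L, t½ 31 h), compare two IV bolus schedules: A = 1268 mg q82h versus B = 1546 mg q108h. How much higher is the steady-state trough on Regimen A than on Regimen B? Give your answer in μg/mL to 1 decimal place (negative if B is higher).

Regimen A: f = (1/2)^(82/31) ≈ 0.1599; Cmin,ss = (1268/64)·f/(1−f) ≈ 3.771 μg/mL.
Regimen B: f = (1/2)^(108/31) ≈ 0.0894; Cmin,ss = (1546/64)·f/(1−f) ≈ 2.372 μg/mL.
Difference ≈ 3.771 − 2.372 ≈ 1.399 μg/mL.

1.4 μg/mL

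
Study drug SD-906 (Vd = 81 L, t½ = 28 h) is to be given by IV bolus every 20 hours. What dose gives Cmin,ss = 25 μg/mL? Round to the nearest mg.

τ/t½ = 20/28 ≈ 0.71429, so f = (1/2)^(20/28) ≈ 0.609507.
Cmin,ss = (D/Vd)·f/(1−f), so D = Cmin,ss·Vd·(1−f)/f.
D = 25 × 81 × (1−f)/f ≈ 25 × 81 × 0.64067 ≈ 1297.36 mg.

1297 mg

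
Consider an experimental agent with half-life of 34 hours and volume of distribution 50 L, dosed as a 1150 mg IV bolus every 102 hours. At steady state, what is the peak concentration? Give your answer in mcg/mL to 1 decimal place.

The dosing interval is 3 half-lives, so f = 2^(−3) = 0.125.
Accumulation ratio R = 1/(1 − f) = 1/0.875 = 8/7.
Single-dose peak C₀ = D/Vd = 1150/50 = 23 mcg/mL.
Steady-state peak Cmax,ss = C₀·R = 23 × 8/7 ≈ 26.286 mcg/mL.

26.3 mcg/mL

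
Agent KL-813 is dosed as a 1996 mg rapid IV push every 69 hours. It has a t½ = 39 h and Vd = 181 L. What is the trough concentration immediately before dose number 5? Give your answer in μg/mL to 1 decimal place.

f = (1/2)^(τ/t½) = (1/2)^(69/39) ≈ 0.2934.
C₀ = D/Vd = 1996/181 ≈ 11.028 μg/mL.
Before the 5th dose, 4 doses have been given. Superposition: Cmin = C₀·(f + f² + … + f^4).
≈ 11.028 × (0.2934 + 0.0861 + 0.0253 + 0.0074) ≈ 11.028 × 0.4122 ≈ 4.546 μg/mL.

4.5 μg/mL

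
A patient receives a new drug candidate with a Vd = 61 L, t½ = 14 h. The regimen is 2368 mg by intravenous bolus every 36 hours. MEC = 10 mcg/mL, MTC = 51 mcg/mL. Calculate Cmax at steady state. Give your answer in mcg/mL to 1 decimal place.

46.7 mcg/mL

k = ln2/t½ = ln2/14 ≈ 0.049511 h⁻¹; fraction remaining f = e^(−kτ) = e^(−0.049511×36) ≈ 0.1682.
At steady state, accumulation factor R = 1/(1 − e^(−kτ)) ≈ 1.2022.
Single-dose peak C₀ = D/Vd = 2368/61 ≈ 38.820 mcg/mL.
Cmax,ss = C₀/(1 − f) ≈ 38.820/0.8318 ≈ 46.670 mcg/mL.
Peak 46.7 mcg/mL vs MTC 51 mcg/mL: below toxic threshold.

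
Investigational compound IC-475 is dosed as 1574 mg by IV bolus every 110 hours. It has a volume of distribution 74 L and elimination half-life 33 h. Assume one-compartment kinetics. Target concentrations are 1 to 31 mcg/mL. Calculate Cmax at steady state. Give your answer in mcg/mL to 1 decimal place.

k = ln2/t½ = ln2/33 ≈ 0.021004 h⁻¹; fraction remaining f = e^(−kτ) = e^(−0.021004×110) ≈ 0.0992.
Accumulation ratio R = 1/(1 − f) ≈ 1/0.9008 ≈ 1.1101.
Each bolus raises the concentration by D/Vd = 1574/74 ≈ 21.270 mcg/mL.
Cmax,ss = C₀/(1 − f) ≈ 21.270/0.9008 ≈ 23.612 mcg/mL.
Peak 23.6 mcg/mL vs MTC 31 mcg/mL: below toxic threshold.

23.6 mcg/mL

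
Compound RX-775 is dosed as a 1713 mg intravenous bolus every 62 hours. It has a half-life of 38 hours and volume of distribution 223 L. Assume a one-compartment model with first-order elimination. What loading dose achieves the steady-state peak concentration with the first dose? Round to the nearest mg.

2529 mg

f = (1/2)^(62/38) ≈ 0.322735; accumulation ratio R = 1/(1−f) ≈ 1.47653.
Loading dose to hit Cmax,ss on first dose: D_load = D_maint·R ≈ 1713 × 1.47653 ≈ 2529.30 mg.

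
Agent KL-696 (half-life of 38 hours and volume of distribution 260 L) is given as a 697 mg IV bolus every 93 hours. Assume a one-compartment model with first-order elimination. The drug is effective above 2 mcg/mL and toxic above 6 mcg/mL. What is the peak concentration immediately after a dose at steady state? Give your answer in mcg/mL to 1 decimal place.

k = ln2/t½ = ln2/38 ≈ 0.018241 h⁻¹; fraction remaining f = e^(−kτ) = e^(−0.018241×93) ≈ 0.1833.
Accumulation ratio R = 1/(1 − f) ≈ 1/0.8167 ≈ 1.2244.
Single-dose peak C₀ = D/Vd = 697/260 ≈ 2.681 mcg/mL.
Steady-state peak Cmax,ss = C₀·R ≈ 2.681 × 1.2244 ≈ 3.283 mcg/mL.
Peak 3.3 mcg/mL vs MTC 6 mcg/mL: below toxic threshold.

3.3 mcg/mL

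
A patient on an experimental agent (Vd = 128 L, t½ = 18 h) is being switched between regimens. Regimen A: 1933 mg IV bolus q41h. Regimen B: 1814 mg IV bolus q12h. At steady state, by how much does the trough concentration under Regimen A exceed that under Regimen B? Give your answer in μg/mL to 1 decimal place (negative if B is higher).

-20.2 μg/mL

Regimen A: f = (1/2)^(41/18) ≈ 0.2062; Cmin,ss = (1933/128)·f/(1−f) ≈ 3.923 μg/mL.
Regimen B: f = (1/2)^(12/18) ≈ 0.6300; Cmin,ss = (1814/128)·f/(1−f) ≈ 24.130 μg/mL.
Difference ≈ 3.923 − 24.130 ≈ -20.207 μg/mL.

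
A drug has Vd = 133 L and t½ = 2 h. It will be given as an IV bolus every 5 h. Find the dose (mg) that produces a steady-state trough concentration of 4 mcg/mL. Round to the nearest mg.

τ/t½ = 5/2 ≈ 2.5, so f = (1/2)^(5/2) ≈ 0.176777.
Cmin,ss = (D/Vd)·f/(1−f), so D = Cmin,ss·Vd·(1−f)/f.
D = 4 × 133 × (1−f)/f ≈ 4 × 133 × 4.65684 ≈ 2477.44 mg.

2477 mg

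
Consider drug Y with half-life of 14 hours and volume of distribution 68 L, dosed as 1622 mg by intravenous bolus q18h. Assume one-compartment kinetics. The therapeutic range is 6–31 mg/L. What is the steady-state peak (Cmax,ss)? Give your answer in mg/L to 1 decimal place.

Over one 18-h interval, 18/14 ≈ 1.2857 half-lives elapse, leaving f ≈ 0.4102 of each dose.
Accumulation ratio R = 1/(1 − f) ≈ 1/0.5898 ≈ 1.6955.
Each bolus raises the concentration by D/Vd = 1622/68 ≈ 23.853 mg/L.
Steady-state peak Cmax,ss = C₀·R ≈ 23.853 × 1.6955 ≈ 40.443 mg/L.
Peak 40.4 mg/L vs MTC 31 mg/L: exceeds toxic threshold.

40.4 mg/L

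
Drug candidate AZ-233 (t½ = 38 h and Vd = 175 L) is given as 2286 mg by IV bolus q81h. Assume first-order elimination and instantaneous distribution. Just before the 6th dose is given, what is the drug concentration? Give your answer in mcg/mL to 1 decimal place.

3.9 mcg/mL

f = (1/2)^(τ/t½) = (1/2)^(81/38) ≈ 0.2282.
C₀ = D/Vd = 2286/175 ≈ 13.063 mcg/mL.
Before the 6th dose, 5 doses have been given. Superposition: Cmin = C₀·(f + f² + … + f^5).
≈ 13.063 × (0.2282 + 0.0521 + 0.0119 + 0.0027 + 0.0006) ≈ 13.063 × 0.2955 ≈ 3.860 mcg/mL.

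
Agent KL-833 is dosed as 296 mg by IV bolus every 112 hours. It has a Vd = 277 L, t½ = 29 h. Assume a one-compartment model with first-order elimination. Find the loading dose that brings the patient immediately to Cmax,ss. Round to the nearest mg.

f = (1/2)^(112/29) ≈ 0.068770; accumulation ratio R = 1/(1−f) ≈ 1.07385.
Loading dose to hit Cmax,ss on first dose: D_load = D_maint·R ≈ 296 × 1.07385 ≈ 317.86 mg.

318 mg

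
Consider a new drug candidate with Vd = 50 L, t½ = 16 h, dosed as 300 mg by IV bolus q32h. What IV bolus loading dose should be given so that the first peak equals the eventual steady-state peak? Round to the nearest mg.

400 mg

f = (1/2)^(32/16) ≈ 0.250000; accumulation ratio R = 1/(1−f) ≈ 1.33333.
Loading dose to hit Cmax,ss on first dose: D_load = D_maint·R ≈ 300 × 1.33333 ≈ 400.00 mg.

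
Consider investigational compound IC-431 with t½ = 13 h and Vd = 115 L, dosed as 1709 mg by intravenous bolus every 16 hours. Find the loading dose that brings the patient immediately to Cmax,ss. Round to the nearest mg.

2978 mg

f = (1/2)^(16/13) ≈ 0.426090; accumulation ratio R = 1/(1−f) ≈ 1.74243.
Loading dose to hit Cmax,ss on first dose: D_load = D_maint·R ≈ 1709 × 1.74243 ≈ 2977.81 mg.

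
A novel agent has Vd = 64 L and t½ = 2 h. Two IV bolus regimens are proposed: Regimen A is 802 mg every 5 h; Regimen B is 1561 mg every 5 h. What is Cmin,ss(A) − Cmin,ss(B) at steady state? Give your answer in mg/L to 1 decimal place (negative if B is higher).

Regimen A: f = (1/2)^(5/2) ≈ 0.1768; Cmin,ss = (802/64)·f/(1−f) ≈ 2.691 mg/L.
Regimen B: f = (1/2)^(5/2) ≈ 0.1768; Cmin,ss = (1561/64)·f/(1−f) ≈ 5.238 mg/L.
Difference ≈ 2.691 − 5.238 ≈ -2.547 mg/L.

-2.5 mg/L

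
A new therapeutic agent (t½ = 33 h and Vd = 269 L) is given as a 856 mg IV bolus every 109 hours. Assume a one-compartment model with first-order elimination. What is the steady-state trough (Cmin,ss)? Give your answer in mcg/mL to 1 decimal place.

0.4 mcg/mL

τ/t½ = 109/33 ≈ 3.303, so fraction remaining f = (1/2)^(109/33) ≈ 0.1013.
Single-dose peak C₀ = D/Vd = 856/269 ≈ 3.182 mcg/mL.
Steady-state trough Cmin,ss = C₀·f/(1−f) ≈ 3.182 × 0.1013/0.8987 ≈ 0.359 mcg/mL.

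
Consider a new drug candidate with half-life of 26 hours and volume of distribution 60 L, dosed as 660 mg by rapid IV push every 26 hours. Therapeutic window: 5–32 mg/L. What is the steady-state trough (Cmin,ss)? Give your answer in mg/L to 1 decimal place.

11.0 mg/L

The dosing interval is 1 half-life, so f = 2^(−1) = 0.5.
At steady state, R = 1/(1 − 0.5) = 2/1.
Single-dose peak C₀ = D/Vd = 660/60 = 11 mg/L.
Steady-state peak Cmax,ss = C₀·R = 11 × 2/1 ≈ 22.000 mg/L.
Steady-state trough Cmin,ss = Cmax,ss·f ≈ 22.000 × 0.5 ≈ 11.000 mg/L.
Trough 11.0 mg/L vs MEC 5 mg/L: adequate.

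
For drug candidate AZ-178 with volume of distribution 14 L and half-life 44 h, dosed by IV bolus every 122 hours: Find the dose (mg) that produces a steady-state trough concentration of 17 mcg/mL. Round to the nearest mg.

1388 mg

τ/t½ = 122/44 ≈ 2.7727, so f = (1/2)^(122/44) ≈ 0.146327.
Cmin,ss = (D/Vd)·f/(1−f), so D = Cmin,ss·Vd·(1−f)/f.
D = 17 × 14 × (1−f)/f ≈ 17 × 14 × 5.83401 ≈ 1388.49 mg.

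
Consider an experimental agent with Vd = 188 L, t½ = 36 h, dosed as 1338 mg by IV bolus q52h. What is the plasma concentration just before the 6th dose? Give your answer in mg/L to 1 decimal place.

4.1 mg/L

f = (1/2)^(τ/t½) = (1/2)^(52/36) ≈ 0.3674.
C₀ = D/Vd = 1338/188 ≈ 7.117 mg/L.
Before the 6th dose, 5 doses have been given. Superposition: Cmin = C₀·(f + f² + … + f^5).
≈ 7.117 × (0.3674 + 0.1350 + 0.0496 + 0.0182 + 0.0067) ≈ 7.117 × 0.5769 ≈ 4.106 mg/L.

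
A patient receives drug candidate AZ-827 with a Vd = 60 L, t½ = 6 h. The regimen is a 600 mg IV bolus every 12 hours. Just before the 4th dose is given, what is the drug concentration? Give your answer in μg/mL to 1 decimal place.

f = (1/2)^(τ/t½) = (1/2)^(12/6) ≈ 0.2500.
C₀ = D/Vd = 600/60 ≈ 10.000 μg/mL.
Before the 4th dose, 3 doses have been given. Superposition: Cmin = C₀·(f + f² + … + f^3).
≈ 10.000 × (0.2500 + 0.0625 + 0.0156) ≈ 10.000 × 0.3281 ≈ 3.281 μg/mL.

3.3 μg/mL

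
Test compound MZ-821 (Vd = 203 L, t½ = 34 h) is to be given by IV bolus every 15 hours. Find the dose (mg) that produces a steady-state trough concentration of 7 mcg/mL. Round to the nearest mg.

τ/t½ = 15/34 ≈ 0.44118, so f = (1/2)^(15/34) ≈ 0.736534.
Cmin,ss = (D/Vd)·f/(1−f), so D = Cmin,ss·Vd·(1−f)/f.
D = 7 × 203 × (1−f)/f ≈ 7 × 203 × 0.35771 ≈ 508.31 mg.

508 mg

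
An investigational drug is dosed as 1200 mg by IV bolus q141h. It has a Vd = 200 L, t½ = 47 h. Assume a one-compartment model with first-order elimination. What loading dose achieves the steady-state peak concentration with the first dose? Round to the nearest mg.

f = (1/2)^(141/47) ≈ 0.125000; accumulation ratio R = 1/(1−f) ≈ 1.14286.
Loading dose to hit Cmax,ss on first dose: D_load = D_maint·R ≈ 1200 × 1.14286 ≈ 1371.43 mg.

1371 mg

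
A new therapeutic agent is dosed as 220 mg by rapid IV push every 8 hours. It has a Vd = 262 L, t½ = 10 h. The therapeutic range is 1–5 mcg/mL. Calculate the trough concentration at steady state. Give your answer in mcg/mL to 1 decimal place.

1.1 mcg/mL

Over one 8-h interval, 8/10 ≈ 0.8 half-lives elapse, leaving f ≈ 0.5743 of each dose.
Accumulation ratio R = 1/(1 − f) ≈ 1/0.4257 ≈ 2.3491.
Each bolus raises the concentration by D/Vd = 220/262 ≈ 0.840 mcg/mL.
Steady-state peak Cmax,ss = C₀·R ≈ 0.840 × 2.3491 ≈ 1.973 mcg/mL.
Steady-state trough Cmin,ss = Cmax,ss·f ≈ 1.973 × 0.5743 ≈ 1.133 mcg/mL.
Trough 1.1 mcg/mL vs MEC 1 mcg/mL: adequate.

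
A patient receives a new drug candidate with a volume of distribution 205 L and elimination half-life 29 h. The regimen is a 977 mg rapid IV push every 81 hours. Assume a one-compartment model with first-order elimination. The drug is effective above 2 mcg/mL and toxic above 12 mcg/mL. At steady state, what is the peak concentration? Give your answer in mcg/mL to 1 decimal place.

k = ln2/t½ = ln2/29 ≈ 0.023902 h⁻¹; fraction remaining f = e^(−kτ) = e^(−0.023902×81) ≈ 0.1443.
At steady state, accumulation factor R = 1/(1 − e^(−kτ)) ≈ 1.1686.
Single-dose peak C₀ = D/Vd = 977/205 ≈ 4.766 mcg/mL.
Cmax,ss = C₀/(1 − f) ≈ 4.766/0.8557 ≈ 5.570 mcg/mL.
Peak 5.6 mcg/mL vs MTC 12 mcg/mL: below toxic threshold.

5.6 mcg/mL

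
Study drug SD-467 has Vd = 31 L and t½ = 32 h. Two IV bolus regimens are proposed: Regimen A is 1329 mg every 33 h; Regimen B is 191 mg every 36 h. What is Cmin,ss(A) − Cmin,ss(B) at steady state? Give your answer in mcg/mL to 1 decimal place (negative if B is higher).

Regimen A: f = (1/2)^(33/32) ≈ 0.4893; Cmin,ss = (1329/31)·f/(1−f) ≈ 41.075 mcg/mL.
Regimen B: f = (1/2)^(36/32) ≈ 0.4585; Cmin,ss = (191/31)·f/(1−f) ≈ 5.217 mcg/mL.
Difference ≈ 41.075 − 5.217 ≈ 35.858 mcg/mL.

35.9 mcg/mL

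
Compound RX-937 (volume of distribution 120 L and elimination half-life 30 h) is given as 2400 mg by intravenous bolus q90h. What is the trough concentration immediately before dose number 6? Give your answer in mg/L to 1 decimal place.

f = (1/2)^(τ/t½) = (1/2)^(90/30) ≈ 0.1250.
C₀ = D/Vd = 2400/120 ≈ 20.000 mg/L.
Before the 6th dose, 5 doses have been given. Superposition: Cmin = C₀·(f + f² + … + f^5).
≈ 20.000 × (0.1250 + 0.0156 + 0.0020 + 0.0002 + 0.0000) ≈ 20.000 × 0.1428 ≈ 2.856 mg/L.

2.9 mg/L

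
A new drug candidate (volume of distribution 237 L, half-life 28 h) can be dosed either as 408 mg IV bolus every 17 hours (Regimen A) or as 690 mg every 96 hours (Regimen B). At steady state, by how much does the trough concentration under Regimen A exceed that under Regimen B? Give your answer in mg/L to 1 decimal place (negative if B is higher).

3.0 mg/L

Regimen A: f = (1/2)^(17/28) ≈ 0.6565; Cmin,ss = (408/237)·f/(1−f) ≈ 3.290 mg/L.
Regimen B: f = (1/2)^(96/28) ≈ 0.0929; Cmin,ss = (690/237)·f/(1−f) ≈ 0.298 mg/L.
Difference ≈ 3.290 − 0.298 ≈ 2.992 mg/L.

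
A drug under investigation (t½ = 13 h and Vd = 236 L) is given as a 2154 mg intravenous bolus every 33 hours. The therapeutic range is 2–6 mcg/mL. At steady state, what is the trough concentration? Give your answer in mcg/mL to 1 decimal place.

1.9 mcg/mL

τ/t½ = 33/13 ≈ 2.5385, so fraction remaining f = (1/2)^(33/13) ≈ 0.1721.
Accumulation ratio R = 1/(1 − f) ≈ 1/0.8279 ≈ 1.2079.
Each bolus raises the concentration by D/Vd = 2154/236 ≈ 9.127 mcg/mL.
Cmax,ss = C₀/(1 − f) ≈ 9.127/0.8279 ≈ 11.024 mcg/mL.
Steady-state trough Cmin,ss = Cmax,ss·f ≈ 11.024 × 0.1721 ≈ 1.897 mcg/mL.
Trough 1.9 mcg/mL vs MEC 2 mcg/mL: subtherapeutic.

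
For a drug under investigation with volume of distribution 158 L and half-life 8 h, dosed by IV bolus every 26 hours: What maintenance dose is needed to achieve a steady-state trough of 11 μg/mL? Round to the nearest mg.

τ/t½ = 26/8 ≈ 3.25, so f = (1/2)^(26/8) ≈ 0.105112.
Cmin,ss = (D/Vd)·f/(1−f), so D = Cmin,ss·Vd·(1−f)/f.
D = 11 × 158 × (1−f)/f ≈ 11 × 158 × 8.51366 ≈ 14796.74 mg.

14797 mg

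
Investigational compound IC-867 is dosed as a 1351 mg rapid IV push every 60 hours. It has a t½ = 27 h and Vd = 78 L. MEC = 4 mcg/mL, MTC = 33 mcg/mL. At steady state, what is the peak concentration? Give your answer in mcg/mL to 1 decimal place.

22.0 mcg/mL

τ/t½ = 60/27 ≈ 2.2222, so fraction remaining f = (1/2)^(60/27) ≈ 0.2143.
Accumulation ratio R = 1/(1 − f) ≈ 1/0.7857 ≈ 1.2728.
Each bolus raises the concentration by D/Vd = 1351/78 ≈ 17.321 mcg/mL.
Steady-state peak Cmax,ss = C₀·R ≈ 17.321 × 1.2728 ≈ 22.046 mcg/mL.
Peak 22.0 mcg/mL vs MTC 33 mcg/mL: below toxic threshold.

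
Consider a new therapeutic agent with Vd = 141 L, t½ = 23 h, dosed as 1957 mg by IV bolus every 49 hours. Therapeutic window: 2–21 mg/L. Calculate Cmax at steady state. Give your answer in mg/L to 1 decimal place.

k = ln2/t½ = ln2/23 ≈ 0.030137 h⁻¹; fraction remaining f = e^(−kτ) = e^(−0.030137×49) ≈ 0.2284.
At steady state, accumulation factor R = 1/(1 − e^(−kτ)) ≈ 1.2960.
Single-dose peak C₀ = D/Vd = 1957/141 ≈ 13.879 mg/L.
Cmax,ss = C₀/(1 − f) ≈ 13.879/0.7716 ≈ 17.987 mg/L.
Peak 18.0 mg/L vs MTC 21 mg/L: below toxic threshold.

18.0 mg/L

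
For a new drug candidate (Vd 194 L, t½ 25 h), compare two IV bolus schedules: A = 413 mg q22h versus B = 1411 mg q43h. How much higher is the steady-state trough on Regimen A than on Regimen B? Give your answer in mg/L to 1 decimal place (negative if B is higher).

Regimen A: f = (1/2)^(22/25) ≈ 0.5434; Cmin,ss = (413/194)·f/(1−f) ≈ 2.534 mg/L.
Regimen B: f = (1/2)^(43/25) ≈ 0.3035; Cmin,ss = (1411/194)·f/(1−f) ≈ 3.169 mg/L.
Difference ≈ 2.534 − 3.169 ≈ -0.635 mg/L.

-0.6 mg/L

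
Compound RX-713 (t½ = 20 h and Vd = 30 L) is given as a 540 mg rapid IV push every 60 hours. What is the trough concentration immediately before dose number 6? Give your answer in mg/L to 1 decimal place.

2.6 mg/L

f = (1/2)^(τ/t½) = (1/2)^(60/20) ≈ 0.1250.
C₀ = D/Vd = 540/30 ≈ 18.000 mg/L.
Before the 6th dose, 5 doses have been given. Superposition: Cmin = C₀·(f + f² + … + f^5).
≈ 18.000 × (0.1250 + 0.0156 + 0.0020 + 0.0002 + 0.0000) ≈ 18.000 × 0.1428 ≈ 2.570 mg/L.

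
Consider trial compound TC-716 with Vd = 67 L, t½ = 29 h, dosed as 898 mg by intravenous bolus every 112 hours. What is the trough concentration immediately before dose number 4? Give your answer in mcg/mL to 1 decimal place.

1.0 mcg/mL

f = (1/2)^(τ/t½) = (1/2)^(112/29) ≈ 0.0688.
C₀ = D/Vd = 898/67 ≈ 13.403 mcg/mL.
Before the 4th dose, 3 doses have been given. Superposition: Cmin = C₀·(f + f² + … + f^3).
≈ 13.403 × (0.0688 + 0.0047 + 0.0003) ≈ 13.403 × 0.0738 ≈ 0.989 mcg/mL.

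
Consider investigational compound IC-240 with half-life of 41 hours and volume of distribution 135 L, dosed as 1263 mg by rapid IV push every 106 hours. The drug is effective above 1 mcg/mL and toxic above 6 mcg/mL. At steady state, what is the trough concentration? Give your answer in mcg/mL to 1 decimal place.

1.9 mcg/mL

τ/t½ = 106/41 ≈ 2.5854, so fraction remaining f = (1/2)^(106/41) ≈ 0.1666.
Accumulation ratio R = 1/(1 − f) ≈ 1/0.8334 ≈ 1.1999.
Each bolus raises the concentration by D/Vd = 1263/135 ≈ 9.356 mcg/mL.
Steady-state peak Cmax,ss = C₀·R ≈ 9.356 × 1.1999 ≈ 11.226 mcg/mL.
Steady-state trough Cmin,ss = Cmax,ss·f ≈ 11.226 × 0.1666 ≈ 1.870 mcg/mL.
Trough 1.9 mcg/mL vs MEC 1 mcg/mL: adequate.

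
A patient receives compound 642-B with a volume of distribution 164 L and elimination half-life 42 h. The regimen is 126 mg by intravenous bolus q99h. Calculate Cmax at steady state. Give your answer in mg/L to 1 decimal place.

k = ln2/t½ = ln2/42 ≈ 0.016504 h⁻¹; fraction remaining f = e^(−kτ) = e^(−0.016504×99) ≈ 0.1952.
At steady state, accumulation factor R = 1/(1 − e^(−kτ)) ≈ 1.2425.
Each bolus raises the concentration by D/Vd = 126/164 ≈ 0.768 mg/L.
Steady-state peak Cmax,ss = C₀·R ≈ 0.768 × 1.2425 ≈ 0.954 mg/L.

1.0 mg/L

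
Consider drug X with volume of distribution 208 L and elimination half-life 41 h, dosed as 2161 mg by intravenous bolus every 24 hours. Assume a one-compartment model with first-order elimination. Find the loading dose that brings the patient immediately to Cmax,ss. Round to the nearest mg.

f = (1/2)^(24/41) ≈ 0.666480; accumulation ratio R = 1/(1−f) ≈ 2.99832.
Loading dose to hit Cmax,ss on first dose: D_load = D_maint·R ≈ 2161 × 2.99832 ≈ 6479.37 mg.

6479 mg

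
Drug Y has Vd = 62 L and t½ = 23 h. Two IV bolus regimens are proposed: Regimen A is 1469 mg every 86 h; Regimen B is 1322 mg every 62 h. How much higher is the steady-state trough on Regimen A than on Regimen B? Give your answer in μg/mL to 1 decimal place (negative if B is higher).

-2.0 μg/mL

Regimen A: f = (1/2)^(86/23) ≈ 0.0749; Cmin,ss = (1469/62)·f/(1−f) ≈ 1.918 μg/mL.
Regimen B: f = (1/2)^(62/23) ≈ 0.1544; Cmin,ss = (1322/62)·f/(1−f) ≈ 3.893 μg/mL.
Difference ≈ 1.918 − 3.893 ≈ -1.975 μg/mL.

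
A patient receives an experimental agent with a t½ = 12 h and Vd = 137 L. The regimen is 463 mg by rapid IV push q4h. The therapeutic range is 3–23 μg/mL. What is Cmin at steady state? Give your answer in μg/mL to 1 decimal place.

13.0 μg/mL

k = ln2/t½ = ln2/12 ≈ 0.057762 h⁻¹; fraction remaining f = e^(−kτ) = e^(−0.057762×4) ≈ 0.7937.
At steady state, accumulation factor R = 1/(1 − e^(−kτ)) ≈ 4.8473.
Single-dose peak C₀ = D/Vd = 463/137 ≈ 3.380 μg/mL.
Cmax,ss = C₀/(1 − f) ≈ 3.380/0.2063 ≈ 16.384 μg/mL.
One interval later, Cmin,ss = Cmax,ss·e^(−kτ) ≈ 16.384 × 0.7937 ≈ 13.004 μg/mL.
Trough 13.0 μg/mL vs MEC 3 μg/mL: adequate.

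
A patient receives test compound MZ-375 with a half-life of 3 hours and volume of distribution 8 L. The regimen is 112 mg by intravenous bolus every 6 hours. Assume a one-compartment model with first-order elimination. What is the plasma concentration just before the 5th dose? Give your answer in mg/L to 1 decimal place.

4.6 mg/L

f = (1/2)^(τ/t½) = (1/2)^(6/3) ≈ 0.2500.
C₀ = D/Vd = 112/8 ≈ 14.000 mg/L.
Before the 5th dose, 4 doses have been given. Superposition: Cmin = C₀·(f + f² + … + f^4).
≈ 14.000 × (0.2500 + 0.0625 + 0.0156 + 0.0039) ≈ 14.000 × 0.3320 ≈ 4.648 mg/L.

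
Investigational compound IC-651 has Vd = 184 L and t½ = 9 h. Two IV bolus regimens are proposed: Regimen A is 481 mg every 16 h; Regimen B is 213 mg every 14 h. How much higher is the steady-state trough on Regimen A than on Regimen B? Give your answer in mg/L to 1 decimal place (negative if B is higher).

0.5 mg/L

Regimen A: f = (1/2)^(16/9) ≈ 0.2916; Cmin,ss = (481/184)·f/(1−f) ≈ 1.076 mg/L.
Regimen B: f = (1/2)^(14/9) ≈ 0.3402; Cmin,ss = (213/184)·f/(1−f) ≈ 0.597 mg/L.
Difference ≈ 1.076 − 0.597 ≈ 0.479 mg/L.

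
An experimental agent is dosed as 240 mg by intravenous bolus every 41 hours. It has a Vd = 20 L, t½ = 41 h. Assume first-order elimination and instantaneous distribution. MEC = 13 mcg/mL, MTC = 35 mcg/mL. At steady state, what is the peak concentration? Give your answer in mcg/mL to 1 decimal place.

24.0 mcg/mL

The dosing interval is 1 half-life, so f = 2^(−1) = 0.5.
At steady state, R = 1/(1 − 0.5) = 2/1.
Single-dose peak C₀ = D/Vd = 240/20 = 12 mcg/mL.
Steady-state peak Cmax,ss = C₀·R = 12 × 2/1 ≈ 24.000 mcg/mL.
Peak 24.0 mcg/mL vs MTC 35 mcg/mL: below toxic threshold.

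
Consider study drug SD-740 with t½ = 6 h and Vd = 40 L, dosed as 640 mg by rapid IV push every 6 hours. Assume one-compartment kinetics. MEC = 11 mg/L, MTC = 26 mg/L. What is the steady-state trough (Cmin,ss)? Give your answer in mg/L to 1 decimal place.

16.0 mg/L

τ = 6 h = 1 half-life, so f = (1/2)^1 = 0.5.
At steady state, R = 1/(1 − 0.5) = 2/1.
Single-dose peak C₀ = D/Vd = 640/40 = 16 mg/L.
Steady-state peak Cmax,ss = C₀·R = 16 × 2/1 ≈ 32.000 mg/L.
Steady-state trough Cmin,ss = Cmax,ss·f ≈ 32.000 × 0.5 ≈ 16.000 mg/L.
Trough 16.0 mg/L vs MEC 11 mg/L: adequate.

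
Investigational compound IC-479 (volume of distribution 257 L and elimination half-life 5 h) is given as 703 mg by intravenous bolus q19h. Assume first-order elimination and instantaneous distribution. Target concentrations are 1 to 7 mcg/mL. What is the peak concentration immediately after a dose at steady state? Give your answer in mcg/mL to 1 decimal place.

k = ln2/t½ = ln2/5 ≈ 0.138629 h⁻¹; fraction remaining f = e^(−kτ) = e^(−0.138629×19) ≈ 0.0718.
At steady state, accumulation factor R = 1/(1 − e^(−kτ)) ≈ 1.0774.
Each bolus raises the concentration by D/Vd = 703/257 ≈ 2.735 mcg/mL.
Steady-state peak Cmax,ss = C₀·R ≈ 2.735 × 1.0774 ≈ 2.947 mcg/mL.
Peak 2.9 mcg/mL vs MTC 7 mcg/mL: below toxic threshold.

2.9 mcg/mL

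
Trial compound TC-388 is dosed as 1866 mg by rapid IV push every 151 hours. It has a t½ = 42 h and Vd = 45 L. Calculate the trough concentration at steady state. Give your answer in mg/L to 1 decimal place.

Over one 151-h interval, 151/42 ≈ 3.5952 half-lives elapse, leaving f ≈ 0.0827 of each dose.
Single-dose peak C₀ = D/Vd = 1866/45 ≈ 41.467 mg/L.
Steady-state trough Cmin,ss = C₀·f/(1−f) ≈ 41.467 × 0.0827/0.9173 ≈ 3.738 mg/L.

3.7 mg/L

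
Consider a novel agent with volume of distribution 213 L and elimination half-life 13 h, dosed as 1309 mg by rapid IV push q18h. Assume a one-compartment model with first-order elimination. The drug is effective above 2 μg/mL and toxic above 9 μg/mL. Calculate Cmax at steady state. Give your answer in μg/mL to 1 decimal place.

10.0 μg/mL

τ/t½ = 18/13 ≈ 1.3846, so fraction remaining f = (1/2)^(18/13) ≈ 0.3830.
At steady state, accumulation factor R = 1/(1 − e^(−kτ)) ≈ 1.6207.
Single-dose peak C₀ = D/Vd = 1309/213 ≈ 6.146 μg/mL.
Cmax,ss = C₀/(1 − f) ≈ 6.146/0.6170 ≈ 9.961 μg/mL.
Peak 10.0 μg/mL vs MTC 9 μg/mL: exceeds toxic threshold.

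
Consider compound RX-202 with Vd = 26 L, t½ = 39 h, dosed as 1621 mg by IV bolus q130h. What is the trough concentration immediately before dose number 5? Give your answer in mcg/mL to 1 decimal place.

6.9 mcg/mL

f = (1/2)^(τ/t½) = (1/2)^(130/39) ≈ 0.0992.
C₀ = D/Vd = 1621/26 ≈ 62.346 mcg/mL.
Before the 5th dose, 4 doses have been given. Superposition: Cmin = C₀·(f + f² + … + f^4).
≈ 62.346 × (0.0992 + 0.0098 + 0.0010 + 0.0001) ≈ 62.346 × 0.1101 ≈ 6.864 mcg/mL.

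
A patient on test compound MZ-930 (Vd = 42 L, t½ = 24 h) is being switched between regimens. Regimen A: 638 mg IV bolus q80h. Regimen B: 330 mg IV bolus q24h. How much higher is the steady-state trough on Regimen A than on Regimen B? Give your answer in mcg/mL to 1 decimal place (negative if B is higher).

-6.2 mcg/mL

Regimen A: f = (1/2)^(80/24) ≈ 0.0992; Cmin,ss = (638/42)·f/(1−f) ≈ 1.673 mcg/mL.
Regimen B: f = (1/2)^(24/24) ≈ 0.5000; Cmin,ss = (330/42)·f/(1−f) ≈ 7.857 mcg/mL.
Difference ≈ 1.673 − 7.857 ≈ -6.184 mcg/mL.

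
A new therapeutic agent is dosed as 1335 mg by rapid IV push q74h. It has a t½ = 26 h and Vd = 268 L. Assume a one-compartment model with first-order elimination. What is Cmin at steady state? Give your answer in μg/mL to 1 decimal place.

Over one 74-h interval, 74/26 ≈ 2.8462 half-lives elapse, leaving f ≈ 0.1391 of each dose.
At steady state, accumulation factor R = 1/(1 − e^(−kτ)) ≈ 1.1616.
Single-dose peak C₀ = D/Vd = 1335/268 ≈ 4.981 μg/mL.
Cmax,ss = C₀/(1 − f) ≈ 4.981/0.8609 ≈ 5.786 μg/mL.
Steady-state trough Cmin,ss = Cmax,ss·f ≈ 5.786 × 0.1391 ≈ 0.805 μg/mL.

0.8 μg/mL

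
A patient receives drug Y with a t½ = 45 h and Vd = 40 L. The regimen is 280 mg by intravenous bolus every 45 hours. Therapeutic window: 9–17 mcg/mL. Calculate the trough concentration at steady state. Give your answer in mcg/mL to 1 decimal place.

τ = 45 h = 1 half-life, so f = (1/2)^1 = 0.5.
At steady state, R = 1/(1 − 0.5) = 2/1.
Single-dose peak C₀ = D/Vd = 280/40 = 7 mcg/mL.
Steady-state peak Cmax,ss = C₀·R = 7 × 2/1 ≈ 14.000 mcg/mL.
Steady-state trough Cmin,ss = Cmax,ss·f ≈ 14.000 × 0.5 ≈ 7.000 mcg/mL.
Trough 7.0 mcg/mL vs MEC 9 mcg/mL: subtherapeutic.

7.0 mcg/mL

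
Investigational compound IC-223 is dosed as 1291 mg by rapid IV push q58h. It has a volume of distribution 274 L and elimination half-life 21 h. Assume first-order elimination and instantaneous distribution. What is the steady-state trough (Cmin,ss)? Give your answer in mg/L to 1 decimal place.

0.8 mg/L

Over one 58-h interval, 58/21 ≈ 2.7619 half-lives elapse, leaving f ≈ 0.1474 of each dose.
Single-dose peak C₀ = D/Vd = 1291/274 ≈ 4.712 mg/L.
Steady-state trough Cmin,ss = C₀·f/(1−f) ≈ 4.712 × 0.1474/0.8526 ≈ 0.815 mg/L.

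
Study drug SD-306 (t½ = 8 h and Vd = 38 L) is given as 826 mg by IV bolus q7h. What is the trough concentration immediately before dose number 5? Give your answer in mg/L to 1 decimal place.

f = (1/2)^(τ/t½) = (1/2)^(7/8) ≈ 0.5453.
C₀ = D/Vd = 826/38 ≈ 21.737 mg/L.
Before the 5th dose, 4 doses have been given. Superposition: Cmin = C₀·(f + f² + … + f^4).
≈ 21.737 × (0.5453 + 0.2974 + 0.1621 + 0.0884) ≈ 21.737 × 1.0932 ≈ 23.763 mg/L.

23.8 mg/L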